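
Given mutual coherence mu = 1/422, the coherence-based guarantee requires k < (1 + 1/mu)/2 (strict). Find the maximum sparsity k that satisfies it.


1/mu = 422.
1 + 1/mu = 423.
(1 + 1/mu)/2 = 211.5 is not an integer, so k_max = floor(211.5) = 211.

211


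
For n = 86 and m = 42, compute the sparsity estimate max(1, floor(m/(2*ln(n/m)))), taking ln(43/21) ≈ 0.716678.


n/m = 86/42 = 43/21.
ln(n/m) ≈ 0.716678.
2*ln(n/m) ≈ 1.433356.
m/(2*ln(n/m)) ≈ 42/1.433356 ≈ 29.3019.
floor = 29.
k_max = max(1, 29) = 29.

29


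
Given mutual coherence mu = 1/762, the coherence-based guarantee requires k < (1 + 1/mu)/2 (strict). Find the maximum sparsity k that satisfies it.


1/mu = 762.
1 + 1/mu = 763.
(1 + 1/mu)/2 = 381.5 is not an integer, so k_max = floor(381.5) = 381.

381


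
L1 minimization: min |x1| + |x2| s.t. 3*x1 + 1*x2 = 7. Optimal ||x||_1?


Axis intercepts:
  x1 = 7/3, x2 = 0: L1 = 7/3
  x1 = 0, x2 = 7: L1 = 7
x* = (7/3, 0)
||x*||_1 = 7/3.

7/3


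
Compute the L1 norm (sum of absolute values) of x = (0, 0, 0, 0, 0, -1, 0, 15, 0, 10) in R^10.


Non-zero entries: [(5, -1), (7, 15), (9, 10)]
Absolute values: [1, 15, 10]
||x||_1 = sum = 26.

26


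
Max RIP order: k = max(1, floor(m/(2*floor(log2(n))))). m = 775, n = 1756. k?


floor(log2(1756)) = 10.
2*10 = 20.
m/(2*floor(log2(n))) = 775/20 ≈ 38.75.
floor = 38.
k = max(1, 38) = 38.

38


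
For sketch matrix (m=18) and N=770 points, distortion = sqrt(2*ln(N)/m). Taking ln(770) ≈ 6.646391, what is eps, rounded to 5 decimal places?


ln(770) ≈ 6.646391.
2*ln(N)/m ≈ 2*6.646391/18 ≈ 0.73848789.
eps = sqrt(0.73848789) ≈ 0.8593532 ≈ 0.85935.

0.85935


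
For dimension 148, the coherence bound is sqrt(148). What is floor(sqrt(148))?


12^2 = 144 <= 148 < 169 = 13^2, so 12 <= sqrt(148) < 13.
floor(sqrt(148)) = 12.

12


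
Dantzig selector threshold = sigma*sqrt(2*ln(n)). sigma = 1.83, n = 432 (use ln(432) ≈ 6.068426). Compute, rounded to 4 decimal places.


ln(432) ≈ 6.068426.
2*ln(n) ≈ 12.136852.
sqrt(2*ln(n)) ≈ sqrt(12.136852) ≈ 3.483799.
threshold ≈ 1.83*3.483799 = 6.37535217 ≈ 6.3754.

6.3754


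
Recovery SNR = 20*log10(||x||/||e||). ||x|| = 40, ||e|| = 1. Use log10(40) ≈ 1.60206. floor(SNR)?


||x||/||e|| = 40/1 = 40.
log10(40) ≈ 1.60206.
20*log10(||x||/||e||) ≈ 20*1.60206 = 32.0412.
floor(32.0412) = 32.

32


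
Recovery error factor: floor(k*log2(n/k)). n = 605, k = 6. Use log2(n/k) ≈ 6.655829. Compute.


log2(n/k) = log2(605/6) ≈ 6.655829.
k*log2(n/k) ≈ 6*6.655829 = 39.934974.
floor(39.934974) = 39.

39


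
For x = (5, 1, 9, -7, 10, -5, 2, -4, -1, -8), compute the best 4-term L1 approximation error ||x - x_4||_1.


Sorted |x_i| descending: [10, 9, 8, 7, 5, 5, 4, 2, 1, 1]
Keep top 4: [10, 9, 8, 7]
Tail entries: [5, 5, 4, 2, 1, 1]
L1 error = sum of tail = 18.

18


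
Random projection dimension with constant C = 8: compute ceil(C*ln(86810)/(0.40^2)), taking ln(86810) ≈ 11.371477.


ln(86810) ≈ 11.371477.
eps^2 = 0.40^2 = 0.16.
C*ln(N)/eps^2 ≈ 8*11.371477/0.16 ≈ 568.5738.
m = ceil(568.5738) = 569.

569


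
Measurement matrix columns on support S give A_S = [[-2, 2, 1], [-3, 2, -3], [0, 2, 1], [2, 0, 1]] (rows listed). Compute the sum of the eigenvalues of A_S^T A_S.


Sum of eigenvalues of A_S^T A_S = trace(A_S^T A_S) = sum of squared column norms of A_S.
A_S^T A_S diagonal: [17, 12, 12].
trace = 17 + 12 + 12 = 41.

41


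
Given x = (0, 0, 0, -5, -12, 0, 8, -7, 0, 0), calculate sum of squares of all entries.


Non-zero entries: [(3, -5), (4, -12), (6, 8), (7, -7)]
Squares: [25, 144, 64, 49]
||x||_2^2 = sum = 282.

282


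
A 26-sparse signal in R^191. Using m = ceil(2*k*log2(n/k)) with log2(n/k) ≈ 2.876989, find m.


log2(n/k) = log2(191/26) ≈ 2.876989.
2*k*log2(n/k) ≈ 2*26*2.876989 = 149.603428.
m = ceil(149.603428) = 150.

150


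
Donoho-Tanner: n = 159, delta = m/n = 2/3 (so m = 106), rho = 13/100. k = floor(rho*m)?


m = 2/3*159 = 106.
rho = 13/100.
rho*m = 13/100*106 = 13.78.
k = floor(13.78) = 13.

13


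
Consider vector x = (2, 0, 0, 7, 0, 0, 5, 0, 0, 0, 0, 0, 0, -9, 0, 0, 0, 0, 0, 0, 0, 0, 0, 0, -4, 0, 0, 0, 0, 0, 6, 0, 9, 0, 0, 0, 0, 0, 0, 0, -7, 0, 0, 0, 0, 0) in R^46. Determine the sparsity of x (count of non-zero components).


Non-zero positions: [0, 3, 6, 13, 24, 30, 32, 40].
Sparsity = 8.

8


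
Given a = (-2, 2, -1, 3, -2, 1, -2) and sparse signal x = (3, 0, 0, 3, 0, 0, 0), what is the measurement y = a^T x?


Non-zero terms: ['-2*3', '3*3']
Products: [-6, 9]
y = sum = 3.

3


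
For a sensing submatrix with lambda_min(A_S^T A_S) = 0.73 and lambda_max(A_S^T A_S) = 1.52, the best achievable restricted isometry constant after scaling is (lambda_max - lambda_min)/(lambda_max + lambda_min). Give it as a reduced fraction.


lambda_max - lambda_min = 1.52 - 0.73 = 0.79.
lambda_max + lambda_min = 1.52 + 0.73 = 2.25.
delta = 0.79/2.25 = 79/225.

79/225


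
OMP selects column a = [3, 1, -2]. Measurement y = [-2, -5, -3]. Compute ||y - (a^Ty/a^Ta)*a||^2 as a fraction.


a^T a = 14.
a^T y = -5.
coeff = -5/14 = -5/14.
||r||^2 = 507/14.

507/14


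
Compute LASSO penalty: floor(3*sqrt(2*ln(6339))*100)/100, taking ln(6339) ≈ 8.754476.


ln(6339) ≈ 8.754476.
2*ln(n) ≈ 17.508952.
sqrt(2*ln(n)) ≈ sqrt(17.508952) ≈ 4.18437.
lambda ≈ 3*4.18437 = 12.55311.
floor(lambda*100)/100 = 12.55.

12.55


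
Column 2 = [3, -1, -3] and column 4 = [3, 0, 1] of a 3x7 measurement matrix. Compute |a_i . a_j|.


Inner product: 3*3 + -1*0 + -3*1
Products: [9, 0, -3]
Sum = 6.
|dot| = 6.

6


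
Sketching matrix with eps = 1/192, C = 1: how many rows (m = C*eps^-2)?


1/eps = 192.
(1/eps)^2 = 36864.
m = 1*36864 = 36864.

36864


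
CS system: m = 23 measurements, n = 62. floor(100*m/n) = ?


100*m/n = 100*23/62 ≈ 37.0968.
floor = 37.

37


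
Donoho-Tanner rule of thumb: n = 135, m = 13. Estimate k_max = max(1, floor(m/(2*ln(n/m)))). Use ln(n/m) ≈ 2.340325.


n/m = 135/13.
ln(n/m) ≈ 2.340325.
2*ln(n/m) ≈ 4.68065.
m/(2*ln(n/m)) ≈ 13/4.68065 ≈ 2.7774.
floor = 2.
k_max = max(1, 2) = 2.

2


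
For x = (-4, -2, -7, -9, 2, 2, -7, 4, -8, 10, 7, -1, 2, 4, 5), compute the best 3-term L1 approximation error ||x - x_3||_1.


Sorted |x_i| descending: [10, 9, 8, 7, 7, 7, 5, 4, 4, 4, 2, 2, 2, 2, 1]
Keep top 3: [10, 9, 8]
Tail entries: [7, 7, 7, 5, 4, 4, 4, 2, 2, 2, 2, 1]
L1 error = sum of tail = 47.

47


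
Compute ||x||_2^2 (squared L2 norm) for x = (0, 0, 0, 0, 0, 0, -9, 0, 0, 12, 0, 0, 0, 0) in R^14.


Non-zero entries: [(6, -9), (9, 12)]
Squares: [81, 144]
||x||_2^2 = sum = 225.

225


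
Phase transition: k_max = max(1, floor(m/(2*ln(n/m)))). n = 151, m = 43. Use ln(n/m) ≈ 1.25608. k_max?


n/m = 151/43.
ln(n/m) ≈ 1.25608.
2*ln(n/m) ≈ 2.51216.
m/(2*ln(n/m)) ≈ 43/2.51216 ≈ 17.1167.
floor = 17.
k_max = max(1, 17) = 17.

17


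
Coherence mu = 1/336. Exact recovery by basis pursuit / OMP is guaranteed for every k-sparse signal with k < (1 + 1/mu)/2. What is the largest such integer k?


1/mu = 336.
1 + 1/mu = 337.
(1 + 1/mu)/2 = 168.5 is not an integer, so k_max = floor(168.5) = 168.

168


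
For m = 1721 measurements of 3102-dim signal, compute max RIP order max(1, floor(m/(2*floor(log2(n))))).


floor(log2(3102)) = 11.
2*11 = 22.
m/(2*floor(log2(n))) = 1721/22 ≈ 78.2273.
floor = 78.
k = max(1, 78) = 78.

78


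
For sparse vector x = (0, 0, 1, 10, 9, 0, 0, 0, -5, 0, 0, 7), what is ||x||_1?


Non-zero entries: [(2, 1), (3, 10), (4, 9), (8, -5), (11, 7)]
Absolute values: [1, 10, 9, 5, 7]
||x||_1 = sum = 32.

32


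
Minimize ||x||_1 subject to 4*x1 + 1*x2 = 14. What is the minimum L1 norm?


Axis intercepts:
  x1 = 7/2, x2 = 0: L1 = 7/2
  x1 = 0, x2 = 14: L1 = 14
x* = (7/2, 0)
||x*||_1 = 7/2.

7/2


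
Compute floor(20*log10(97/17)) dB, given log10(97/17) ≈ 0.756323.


||x||/||e|| = 97/17.
log10(97/17) ≈ 0.756323.
20*log10(||x||/||e||) ≈ 20*0.756323 = 15.12646.
floor(15.12646) = 15.

15


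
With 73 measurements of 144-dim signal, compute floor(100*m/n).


100*m/n = 100*73/144 ≈ 50.6944.
floor = 50.

50


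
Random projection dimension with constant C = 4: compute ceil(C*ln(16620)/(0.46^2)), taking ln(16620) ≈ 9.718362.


ln(16620) ≈ 9.718362.
eps^2 = 0.46^2 = 0.2116.
C*ln(N)/eps^2 ≈ 4*9.718362/0.2116 ≈ 183.7119.
m = ceil(183.7119) = 184.

184


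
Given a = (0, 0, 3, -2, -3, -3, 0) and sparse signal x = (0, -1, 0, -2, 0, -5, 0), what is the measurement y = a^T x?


Non-zero terms: ['0*-1', '-2*-2', '-3*-5']
Products: [0, 4, 15]
y = sum = 19.

19


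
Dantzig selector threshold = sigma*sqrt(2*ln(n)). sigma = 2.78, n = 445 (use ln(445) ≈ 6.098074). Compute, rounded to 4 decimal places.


ln(445) ≈ 6.098074.
2*ln(n) ≈ 12.196148.
sqrt(2*ln(n)) ≈ sqrt(12.196148) ≈ 3.492298.
threshold ≈ 2.78*3.492298 = 9.70858844 ≈ 9.7086.

9.7086


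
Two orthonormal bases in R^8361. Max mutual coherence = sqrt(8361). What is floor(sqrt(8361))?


91^2 = 8281 <= 8361 < 8464 = 92^2, so 91 <= sqrt(8361) < 92.
floor(sqrt(8361)) = 91.

91


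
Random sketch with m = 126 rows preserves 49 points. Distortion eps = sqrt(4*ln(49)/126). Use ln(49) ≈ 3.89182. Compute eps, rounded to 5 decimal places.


ln(49) ≈ 3.89182.
4*ln(N)/m ≈ 4*3.89182/126 ≈ 0.12354984.
eps = sqrt(0.12354984) ≈ 0.3514966 ≈ 0.35150.

0.35150


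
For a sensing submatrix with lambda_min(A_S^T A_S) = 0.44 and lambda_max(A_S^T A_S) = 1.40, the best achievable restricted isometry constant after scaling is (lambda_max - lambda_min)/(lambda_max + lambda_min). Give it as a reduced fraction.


lambda_max - lambda_min = 1.40 - 0.44 = 0.96.
lambda_max + lambda_min = 1.40 + 0.44 = 1.84.
delta = 0.96/1.84 = 96/184 = 12/23.

12/23


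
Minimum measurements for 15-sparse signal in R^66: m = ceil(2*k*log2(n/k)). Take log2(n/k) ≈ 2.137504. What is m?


log2(n/k) = log2(66/15) ≈ 2.137504.
2*k*log2(n/k) ≈ 2*15*2.137504 = 64.12512.
m = ceil(64.12512) = 65.

65


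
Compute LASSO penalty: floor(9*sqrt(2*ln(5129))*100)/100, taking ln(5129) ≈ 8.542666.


ln(5129) ≈ 8.542666.
2*ln(n) ≈ 17.085332.
sqrt(2*ln(n)) ≈ sqrt(17.085332) ≈ 4.133441.
lambda ≈ 9*4.133441 = 37.200969.
floor(lambda*100)/100 = 37.20.

37.20


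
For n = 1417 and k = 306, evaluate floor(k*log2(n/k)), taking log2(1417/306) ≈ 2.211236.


log2(n/k) = log2(1417/306) ≈ 2.211236.
k*log2(n/k) ≈ 306*2.211236 = 676.638216.
floor(676.638216) = 676.

676


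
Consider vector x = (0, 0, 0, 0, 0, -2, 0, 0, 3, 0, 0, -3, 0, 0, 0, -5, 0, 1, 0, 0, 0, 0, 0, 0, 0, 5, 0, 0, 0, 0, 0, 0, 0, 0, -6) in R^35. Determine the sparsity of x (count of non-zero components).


Non-zero positions: [5, 8, 11, 15, 17, 25, 34].
Sparsity = 7.

7


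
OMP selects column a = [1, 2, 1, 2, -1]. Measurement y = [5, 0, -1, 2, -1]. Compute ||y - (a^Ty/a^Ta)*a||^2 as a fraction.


a^T a = 11.
a^T y = 9.
coeff = 9/11 = 9/11.
||r||^2 = 260/11.

260/11


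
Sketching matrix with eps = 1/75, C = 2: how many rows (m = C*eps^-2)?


1/eps = 75.
(1/eps)^2 = 5625.
m = 2*5625 = 11250.

11250


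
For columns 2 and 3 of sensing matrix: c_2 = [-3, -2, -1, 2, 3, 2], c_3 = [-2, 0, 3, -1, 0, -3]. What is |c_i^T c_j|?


Inner product: -3*-2 + -2*0 + -1*3 + 2*-1 + 3*0 + 2*-3
Products: [6, 0, -3, -2, 0, -6]
Sum = -5.
|dot| = 5.

5


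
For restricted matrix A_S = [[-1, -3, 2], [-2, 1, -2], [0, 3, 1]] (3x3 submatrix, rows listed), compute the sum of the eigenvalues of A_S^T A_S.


Sum of eigenvalues of A_S^T A_S = trace(A_S^T A_S) = sum of squared column norms of A_S.
A_S^T A_S diagonal: [5, 19, 9].
trace = 5 + 19 + 9 = 33.

33


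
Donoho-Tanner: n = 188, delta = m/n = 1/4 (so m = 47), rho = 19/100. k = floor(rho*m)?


m = 1/4*188 = 47.
rho = 19/100.
rho*m = 19/100*47 = 8.93.
k = floor(8.93) = 8.

8


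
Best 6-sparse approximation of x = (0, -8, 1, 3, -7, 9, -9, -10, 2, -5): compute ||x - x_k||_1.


Sorted |x_i| descending: [10, 9, 9, 8, 7, 5, 3, 2, 1, 0]
Keep top 6: [10, 9, 9, 8, 7, 5]
Tail entries: [3, 2, 1, 0]
L1 error = sum of tail = 6.

6


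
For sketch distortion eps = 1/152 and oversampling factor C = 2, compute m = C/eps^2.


1/eps = 152.
(1/eps)^2 = 23104.
m = 2*23104 = 46208.

46208


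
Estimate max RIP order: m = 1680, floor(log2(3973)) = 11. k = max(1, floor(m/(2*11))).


floor(log2(3973)) = 11.
2*11 = 22.
m/(2*floor(log2(n))) = 1680/22 ≈ 76.3636.
floor = 76.
k = max(1, 76) = 76.

76


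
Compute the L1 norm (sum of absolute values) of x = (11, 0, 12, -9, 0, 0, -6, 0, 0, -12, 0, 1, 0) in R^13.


Non-zero entries: [(0, 11), (2, 12), (3, -9), (6, -6), (9, -12), (11, 1)]
Absolute values: [11, 12, 9, 6, 12, 1]
||x||_1 = sum = 51.

51


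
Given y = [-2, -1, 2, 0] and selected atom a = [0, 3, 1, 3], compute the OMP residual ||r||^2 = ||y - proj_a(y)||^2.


a^T a = 19.
a^T y = -1.
coeff = -1/19 = -1/19.
||r||^2 = 170/19.

170/19


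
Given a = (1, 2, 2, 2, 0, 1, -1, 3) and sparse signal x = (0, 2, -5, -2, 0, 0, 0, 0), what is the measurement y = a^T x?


Non-zero terms: ['2*2', '2*-5', '2*-2']
Products: [4, -10, -4]
y = sum = -10.

-10


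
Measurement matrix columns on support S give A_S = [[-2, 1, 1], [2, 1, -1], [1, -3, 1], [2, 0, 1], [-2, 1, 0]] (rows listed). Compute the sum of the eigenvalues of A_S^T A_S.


Sum of eigenvalues of A_S^T A_S = trace(A_S^T A_S) = sum of squared column norms of A_S.
A_S^T A_S diagonal: [17, 12, 4].
trace = 17 + 12 + 4 = 33.

33


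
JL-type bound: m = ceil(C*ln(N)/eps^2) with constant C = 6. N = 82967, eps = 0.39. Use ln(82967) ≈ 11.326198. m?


ln(82967) ≈ 11.326198.
eps^2 = 0.39^2 = 0.1521.
C*ln(N)/eps^2 ≈ 6*11.326198/0.1521 ≈ 446.7928.
m = ceil(446.7928) = 447.

447


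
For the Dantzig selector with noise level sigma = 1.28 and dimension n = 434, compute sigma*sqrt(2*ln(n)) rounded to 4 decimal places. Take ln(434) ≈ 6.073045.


ln(434) ≈ 6.073045.
2*ln(n) ≈ 12.14609.
sqrt(2*ln(n)) ≈ sqrt(12.14609) ≈ 3.485124.
threshold ≈ 1.28*3.485124 = 4.46095872 ≈ 4.4610.

4.4610


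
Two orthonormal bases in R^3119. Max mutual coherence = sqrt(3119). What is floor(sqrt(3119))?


55^2 = 3025 <= 3119 < 3136 = 56^2, so 55 <= sqrt(3119) < 56.
floor(sqrt(3119)) = 55.

55


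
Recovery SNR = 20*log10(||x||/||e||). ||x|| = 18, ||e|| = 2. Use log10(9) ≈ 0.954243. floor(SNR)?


||x||/||e|| = 18/2 = 9.
log10(9) ≈ 0.954243.
20*log10(||x||/||e||) ≈ 20*0.954243 = 19.08486.
floor(19.08486) = 19.

19


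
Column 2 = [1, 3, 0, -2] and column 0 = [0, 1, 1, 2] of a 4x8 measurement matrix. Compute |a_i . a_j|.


Inner product: 1*0 + 3*1 + 0*1 + -2*2
Products: [0, 3, 0, -4]
Sum = -1.
|dot| = 1.

1


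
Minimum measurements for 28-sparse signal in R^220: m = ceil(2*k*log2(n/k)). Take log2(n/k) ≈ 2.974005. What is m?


log2(n/k) = log2(220/28) ≈ 2.974005.
2*k*log2(n/k) ≈ 2*28*2.974005 = 166.54428.
m = ceil(166.54428) = 167.

167


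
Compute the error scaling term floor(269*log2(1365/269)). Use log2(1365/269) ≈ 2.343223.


log2(n/k) = log2(1365/269) ≈ 2.343223.
k*log2(n/k) ≈ 269*2.343223 = 630.326987.
floor(630.326987) = 630.

630


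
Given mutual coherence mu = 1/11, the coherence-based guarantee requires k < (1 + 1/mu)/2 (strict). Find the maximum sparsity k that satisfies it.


1/mu = 11.
1 + 1/mu = 12.
(1 + 1/mu)/2 = 6 is an integer and the inequality is strict, so k_max = 6 - 1 = 5.

5


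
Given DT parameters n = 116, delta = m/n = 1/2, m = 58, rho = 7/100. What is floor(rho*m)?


m = 1/2*116 = 58.
rho = 7/100.
rho*m = 7/100*58 = 4.06.
k = floor(4.06) = 4.

4


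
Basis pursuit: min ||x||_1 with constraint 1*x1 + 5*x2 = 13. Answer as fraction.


Axis intercepts:
  x1 = 13, x2 = 0: L1 = 13
  x1 = 0, x2 = 13/5: L1 = 13/5
x* = (0, 13/5)
||x*||_1 = 13/5.

13/5


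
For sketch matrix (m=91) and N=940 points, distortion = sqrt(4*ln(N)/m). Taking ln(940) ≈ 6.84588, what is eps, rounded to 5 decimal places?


ln(940) ≈ 6.84588.
4*ln(N)/m ≈ 4*6.84588/91 ≈ 0.3009178.
eps = sqrt(0.3009178) ≈ 0.5485598 ≈ 0.54856.

0.54856


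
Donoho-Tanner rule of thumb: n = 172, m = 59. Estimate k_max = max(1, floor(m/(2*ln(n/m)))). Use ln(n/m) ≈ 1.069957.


n/m = 172/59.
ln(n/m) ≈ 1.069957.
2*ln(n/m) ≈ 2.139914.
m/(2*ln(n/m)) ≈ 59/2.139914 ≈ 27.5712.
floor = 27.
k_max = max(1, 27) = 27.

27


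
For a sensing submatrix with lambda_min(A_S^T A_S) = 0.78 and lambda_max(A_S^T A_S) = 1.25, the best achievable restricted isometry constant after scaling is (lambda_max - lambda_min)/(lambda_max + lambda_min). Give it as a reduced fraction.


lambda_max - lambda_min = 1.25 - 0.78 = 0.47.
lambda_max + lambda_min = 1.25 + 0.78 = 2.03.
delta = 0.47/2.03 = 47/203.

47/203


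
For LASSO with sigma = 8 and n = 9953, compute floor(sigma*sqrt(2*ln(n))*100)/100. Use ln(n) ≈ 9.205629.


ln(9953) ≈ 9.205629.
2*ln(n) ≈ 18.411258.
sqrt(2*ln(n)) ≈ sqrt(18.411258) ≈ 4.290834.
lambda ≈ 8*4.290834 = 34.326672.
floor(lambda*100)/100 = 34.32.

34.32


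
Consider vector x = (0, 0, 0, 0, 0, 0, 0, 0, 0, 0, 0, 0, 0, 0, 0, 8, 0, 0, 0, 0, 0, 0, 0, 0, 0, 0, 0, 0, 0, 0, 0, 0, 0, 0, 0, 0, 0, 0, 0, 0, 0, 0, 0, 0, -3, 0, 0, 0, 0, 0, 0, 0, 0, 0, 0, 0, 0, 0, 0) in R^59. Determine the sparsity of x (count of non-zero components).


Non-zero positions: [15, 44].
Sparsity = 2.

2


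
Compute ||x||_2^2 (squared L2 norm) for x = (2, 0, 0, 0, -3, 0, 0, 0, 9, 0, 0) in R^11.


Non-zero entries: [(0, 2), (4, -3), (8, 9)]
Squares: [4, 9, 81]
||x||_2^2 = sum = 94.

94


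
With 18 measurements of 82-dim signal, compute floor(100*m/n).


100*m/n = 100*18/82 ≈ 21.9512.
floor = 21.

21


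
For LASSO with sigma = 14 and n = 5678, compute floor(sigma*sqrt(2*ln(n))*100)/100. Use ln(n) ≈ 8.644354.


ln(5678) ≈ 8.644354.
2*ln(n) ≈ 17.288708.
sqrt(2*ln(n)) ≈ sqrt(17.288708) ≈ 4.157969.
lambda ≈ 14*4.157969 = 58.211566.
floor(lambda*100)/100 = 58.21.

58.21


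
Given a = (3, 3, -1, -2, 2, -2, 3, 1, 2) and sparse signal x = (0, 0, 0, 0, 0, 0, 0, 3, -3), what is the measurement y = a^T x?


Non-zero terms: ['1*3', '2*-3']
Products: [3, -6]
y = sum = -3.

-3


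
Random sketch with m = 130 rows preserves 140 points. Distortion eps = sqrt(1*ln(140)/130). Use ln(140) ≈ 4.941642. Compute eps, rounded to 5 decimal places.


ln(140) ≈ 4.941642.
1*ln(N)/m ≈ 1*4.941642/130 ≈ 0.03801263.
eps = sqrt(0.03801263) ≈ 0.1949683 ≈ 0.19497.

0.19497


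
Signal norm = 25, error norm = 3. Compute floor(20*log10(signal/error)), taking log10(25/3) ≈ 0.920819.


||x||/||e|| = 25/3.
log10(25/3) ≈ 0.920819.
20*log10(||x||/||e||) ≈ 20*0.920819 = 18.41638.
floor(18.41638) = 18.

18


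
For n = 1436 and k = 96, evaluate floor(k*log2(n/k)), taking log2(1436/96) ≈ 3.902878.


log2(n/k) = log2(1436/96) ≈ 3.902878.
k*log2(n/k) ≈ 96*3.902878 = 374.676288.
floor(374.676288) = 374.

374


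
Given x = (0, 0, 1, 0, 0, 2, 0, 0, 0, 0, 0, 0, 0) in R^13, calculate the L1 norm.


Non-zero entries: [(2, 1), (5, 2)]
Absolute values: [1, 2]
||x||_1 = sum = 3.

3


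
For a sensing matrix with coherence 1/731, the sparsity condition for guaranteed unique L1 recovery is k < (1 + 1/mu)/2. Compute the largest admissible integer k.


1/mu = 731.
1 + 1/mu = 732.
(1 + 1/mu)/2 = 366 is an integer and the inequality is strict, so k_max = 366 - 1 = 365.

365


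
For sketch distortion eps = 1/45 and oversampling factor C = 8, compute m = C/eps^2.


1/eps = 45.
(1/eps)^2 = 2025.
m = 8*2025 = 16200.

16200


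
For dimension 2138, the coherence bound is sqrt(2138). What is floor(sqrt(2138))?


46^2 = 2116 <= 2138 < 2209 = 47^2, so 46 <= sqrt(2138) < 47.
floor(sqrt(2138)) = 46.

46


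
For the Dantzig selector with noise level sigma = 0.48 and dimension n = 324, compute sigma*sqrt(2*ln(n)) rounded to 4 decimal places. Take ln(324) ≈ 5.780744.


ln(324) ≈ 5.780744.
2*ln(n) ≈ 11.561488.
sqrt(2*ln(n)) ≈ sqrt(11.561488) ≈ 3.400219.
threshold ≈ 0.48*3.400219 = 1.63210512 ≈ 1.6321.

1.6321


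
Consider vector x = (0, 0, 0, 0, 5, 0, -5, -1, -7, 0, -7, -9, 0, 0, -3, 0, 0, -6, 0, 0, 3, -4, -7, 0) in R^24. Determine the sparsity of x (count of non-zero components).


Non-zero positions: [4, 6, 7, 8, 10, 11, 14, 17, 20, 21, 22].
Sparsity = 11.

11


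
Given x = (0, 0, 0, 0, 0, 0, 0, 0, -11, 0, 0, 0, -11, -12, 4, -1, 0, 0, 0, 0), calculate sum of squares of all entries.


Non-zero entries: [(8, -11), (12, -11), (13, -12), (14, 4), (15, -1)]
Squares: [121, 121, 144, 16, 1]
||x||_2^2 = sum = 403.

403


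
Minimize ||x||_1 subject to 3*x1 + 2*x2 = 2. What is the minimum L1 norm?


Axis intercepts:
  x1 = 2/3, x2 = 0: L1 = 2/3
  x1 = 0, x2 = 1: L1 = 1
x* = (2/3, 0)
||x*||_1 = 2/3.

2/3


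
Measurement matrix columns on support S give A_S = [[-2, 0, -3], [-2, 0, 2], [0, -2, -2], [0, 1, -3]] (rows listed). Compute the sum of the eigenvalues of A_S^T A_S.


Sum of eigenvalues of A_S^T A_S = trace(A_S^T A_S) = sum of squared column norms of A_S.
A_S^T A_S diagonal: [8, 5, 26].
trace = 8 + 5 + 26 = 39.

39


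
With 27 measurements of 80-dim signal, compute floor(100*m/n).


100*m/n = 100*27/80 ≈ 33.75.
floor = 33.

33


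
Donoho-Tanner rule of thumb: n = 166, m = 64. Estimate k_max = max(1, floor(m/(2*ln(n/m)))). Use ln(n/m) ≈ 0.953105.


n/m = 166/64 = 83/32.
ln(n/m) ≈ 0.953105.
2*ln(n/m) ≈ 1.90621.
m/(2*ln(n/m)) ≈ 64/1.90621 ≈ 33.5745.
floor = 33.
k_max = max(1, 33) = 33.

33


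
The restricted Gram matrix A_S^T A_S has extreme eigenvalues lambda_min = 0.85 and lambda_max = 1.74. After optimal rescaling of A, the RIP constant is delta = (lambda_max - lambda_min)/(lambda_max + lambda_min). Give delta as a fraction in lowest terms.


lambda_max - lambda_min = 1.74 - 0.85 = 0.89.
lambda_max + lambda_min = 1.74 + 0.85 = 2.59.
delta = 0.89/2.59 = 89/259.

89/259


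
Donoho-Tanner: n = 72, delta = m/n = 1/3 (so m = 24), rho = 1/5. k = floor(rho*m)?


m = 1/3*72 = 24.
rho = 1/5.
rho*m = 1/5*24 = 4.8.
k = floor(4.8) = 4.

4


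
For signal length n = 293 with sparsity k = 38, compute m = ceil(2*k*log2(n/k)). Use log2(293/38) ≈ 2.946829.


log2(n/k) = log2(293/38) ≈ 2.946829.
2*k*log2(n/k) ≈ 2*38*2.946829 = 223.959004.
m = ceil(223.959004) = 224.

224


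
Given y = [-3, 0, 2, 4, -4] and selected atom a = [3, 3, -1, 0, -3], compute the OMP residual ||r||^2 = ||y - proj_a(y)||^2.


a^T a = 28.
a^T y = 1.
coeff = 1/28 = 1/28.
||r||^2 = 1259/28.

1259/28


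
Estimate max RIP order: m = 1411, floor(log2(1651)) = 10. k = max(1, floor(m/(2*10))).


floor(log2(1651)) = 10.
2*10 = 20.
m/(2*floor(log2(n))) = 1411/20 ≈ 70.55.
floor = 70.
k = max(1, 70) = 70.

70


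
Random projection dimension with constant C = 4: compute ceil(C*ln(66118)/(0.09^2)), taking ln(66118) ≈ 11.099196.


ln(66118) ≈ 11.099196.
eps^2 = 0.09^2 = 0.0081.
C*ln(N)/eps^2 ≈ 4*11.099196/0.0081 ≈ 5481.0844.
m = ceil(5481.0844) = 5482.

5482


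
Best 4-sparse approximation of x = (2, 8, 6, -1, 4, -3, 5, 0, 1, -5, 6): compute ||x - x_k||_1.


Sorted |x_i| descending: [8, 6, 6, 5, 5, 4, 3, 2, 1, 1, 0]
Keep top 4: [8, 6, 6, 5]
Tail entries: [5, 4, 3, 2, 1, 1, 0]
L1 error = sum of tail = 16.

16


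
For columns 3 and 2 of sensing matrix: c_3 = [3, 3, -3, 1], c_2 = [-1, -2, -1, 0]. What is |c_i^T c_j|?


Inner product: 3*-1 + 3*-2 + -3*-1 + 1*0
Products: [-3, -6, 3, 0]
Sum = -6.
|dot| = 6.

6


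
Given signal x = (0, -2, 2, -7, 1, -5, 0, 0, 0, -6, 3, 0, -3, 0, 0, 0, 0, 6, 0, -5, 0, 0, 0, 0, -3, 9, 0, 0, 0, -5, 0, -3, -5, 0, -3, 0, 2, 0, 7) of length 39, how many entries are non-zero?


Non-zero positions: [1, 2, 3, 4, 5, 9, 10, 12, 17, 19, 24, 25, 29, 31, 32, 34, 36, 38].
Sparsity = 18.

18


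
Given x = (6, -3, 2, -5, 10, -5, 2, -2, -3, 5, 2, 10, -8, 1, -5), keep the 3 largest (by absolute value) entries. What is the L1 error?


Sorted |x_i| descending: [10, 10, 8, 6, 5, 5, 5, 5, 3, 3, 2, 2, 2, 2, 1]
Keep top 3: [10, 10, 8]
Tail entries: [6, 5, 5, 5, 5, 3, 3, 2, 2, 2, 2, 1]
L1 error = sum of tail = 41.

41


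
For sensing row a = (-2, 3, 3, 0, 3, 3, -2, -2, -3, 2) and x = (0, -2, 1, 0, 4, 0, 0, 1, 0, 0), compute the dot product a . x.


Non-zero terms: ['3*-2', '3*1', '3*4', '-2*1']
Products: [-6, 3, 12, -2]
y = sum = 7.

7


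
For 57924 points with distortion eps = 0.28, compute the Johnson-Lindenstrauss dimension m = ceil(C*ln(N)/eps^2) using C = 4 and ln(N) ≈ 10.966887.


ln(57924) ≈ 10.966887.
eps^2 = 0.28^2 = 0.0784.
C*ln(N)/eps^2 ≈ 4*10.966887/0.0784 ≈ 559.5351.
m = ceil(559.5351) = 560.

560


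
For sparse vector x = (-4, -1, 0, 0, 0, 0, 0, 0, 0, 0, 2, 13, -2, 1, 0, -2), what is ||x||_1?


Non-zero entries: [(0, -4), (1, -1), (10, 2), (11, 13), (12, -2), (13, 1), (15, -2)]
Absolute values: [4, 1, 2, 13, 2, 1, 2]
||x||_1 = sum = 25.

25


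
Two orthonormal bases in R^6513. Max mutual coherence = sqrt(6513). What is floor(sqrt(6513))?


80^2 = 6400 <= 6513 < 6561 = 81^2, so 80 <= sqrt(6513) < 81.
floor(sqrt(6513)) = 80.

80


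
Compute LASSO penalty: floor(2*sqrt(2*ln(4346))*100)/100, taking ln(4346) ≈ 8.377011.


ln(4346) ≈ 8.377011.
2*ln(n) ≈ 16.754022.
sqrt(2*ln(n)) ≈ sqrt(16.754022) ≈ 4.093168.
lambda ≈ 2*4.093168 = 8.186336.
floor(lambda*100)/100 = 8.18.

8.18


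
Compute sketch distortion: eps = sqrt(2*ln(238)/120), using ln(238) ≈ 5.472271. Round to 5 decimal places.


ln(238) ≈ 5.472271.
2*ln(N)/m ≈ 2*5.472271/120 ≈ 0.09120452.
eps = sqrt(0.09120452) ≈ 0.3020009 ≈ 0.30200.

0.30200


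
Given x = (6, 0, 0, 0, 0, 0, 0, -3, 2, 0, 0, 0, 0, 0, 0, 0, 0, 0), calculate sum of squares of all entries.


Non-zero entries: [(0, 6), (7, -3), (8, 2)]
Squares: [36, 9, 4]
||x||_2^2 = sum = 49.

49


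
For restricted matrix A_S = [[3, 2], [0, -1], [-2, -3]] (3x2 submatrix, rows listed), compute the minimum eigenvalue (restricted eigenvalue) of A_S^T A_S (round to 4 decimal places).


A_S^T A_S = [[13, 12], [12, 14]].
trace = 27.
det = 38.
disc = trace^2 - 4*det = 729 - 4*38 = 577.
sqrt(577) ≈ 24.020824.
lam_min = (27 - sqrt(577))/2 ≈ (27 - 24.020824)/2 = 1.489588 ≈ 1.4896.

1.4896


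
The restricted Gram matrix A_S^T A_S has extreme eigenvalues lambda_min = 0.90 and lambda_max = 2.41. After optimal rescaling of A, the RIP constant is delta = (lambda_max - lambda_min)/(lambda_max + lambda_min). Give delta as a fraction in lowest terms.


lambda_max - lambda_min = 2.41 - 0.90 = 1.51.
lambda_max + lambda_min = 2.41 + 0.90 = 3.31.
delta = 1.51/3.31 = 151/331.

151/331


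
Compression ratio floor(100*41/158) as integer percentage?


100*m/n = 100*41/158 ≈ 25.9494.
floor = 25.

25


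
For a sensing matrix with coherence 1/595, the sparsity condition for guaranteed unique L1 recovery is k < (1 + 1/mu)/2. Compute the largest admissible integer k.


1/mu = 595.
1 + 1/mu = 596.
(1 + 1/mu)/2 = 298 is an integer and the inequality is strict, so k_max = 298 - 1 = 297.

297


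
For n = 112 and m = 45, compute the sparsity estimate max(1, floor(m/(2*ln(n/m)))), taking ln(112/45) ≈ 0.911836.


n/m = 112/45.
ln(n/m) ≈ 0.911836.
2*ln(n/m) ≈ 1.823672.
m/(2*ln(n/m)) ≈ 45/1.823672 ≈ 24.6755.
floor = 24.
k_max = max(1, 24) = 24.

24


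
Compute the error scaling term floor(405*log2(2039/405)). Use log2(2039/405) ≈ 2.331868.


log2(n/k) = log2(2039/405) ≈ 2.331868.
k*log2(n/k) ≈ 405*2.331868 = 944.40654.
floor(944.40654) = 944.

944


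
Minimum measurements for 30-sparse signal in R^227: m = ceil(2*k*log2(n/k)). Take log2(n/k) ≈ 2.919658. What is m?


log2(n/k) = log2(227/30) ≈ 2.919658.
2*k*log2(n/k) ≈ 2*30*2.919658 = 175.17948.
m = ceil(175.17948) = 176.

176


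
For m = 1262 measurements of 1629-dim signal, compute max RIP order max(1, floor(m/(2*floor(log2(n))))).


floor(log2(1629)) = 10.
2*10 = 20.
m/(2*floor(log2(n))) = 1262/20 ≈ 63.1.
floor = 63.
k = max(1, 63) = 63.

63


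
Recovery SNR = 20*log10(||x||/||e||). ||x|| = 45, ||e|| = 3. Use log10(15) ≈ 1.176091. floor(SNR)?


||x||/||e|| = 45/3 = 15.
log10(15) ≈ 1.176091.
20*log10(||x||/||e||) ≈ 20*1.176091 = 23.52182.
floor(23.52182) = 23.

23


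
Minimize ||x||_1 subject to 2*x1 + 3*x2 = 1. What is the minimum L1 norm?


Axis intercepts:
  x1 = 1/2, x2 = 0: L1 = 1/2
  x1 = 0, x2 = 1/3: L1 = 1/3
x* = (0, 1/3)
||x*||_1 = 1/3.

1/3


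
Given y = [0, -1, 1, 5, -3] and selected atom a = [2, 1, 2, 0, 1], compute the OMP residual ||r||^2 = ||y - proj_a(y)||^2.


a^T a = 10.
a^T y = -2.
coeff = -2/10 = -1/5.
||r||^2 = 178/5.

178/5


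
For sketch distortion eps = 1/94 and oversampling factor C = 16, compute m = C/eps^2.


1/eps = 94.
(1/eps)^2 = 8836.
m = 16*8836 = 141376.

141376


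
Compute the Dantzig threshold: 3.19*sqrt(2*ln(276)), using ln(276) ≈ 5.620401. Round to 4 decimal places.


ln(276) ≈ 5.620401.
2*ln(n) ≈ 11.240802.
sqrt(2*ln(n)) ≈ sqrt(11.240802) ≈ 3.352731.
threshold ≈ 3.19*3.352731 = 10.69521189 ≈ 10.6952.

10.6952


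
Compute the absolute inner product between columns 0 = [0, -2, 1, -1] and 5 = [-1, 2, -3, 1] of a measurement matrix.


Inner product: 0*-1 + -2*2 + 1*-3 + -1*1
Products: [0, -4, -3, -1]
Sum = -8.
|dot| = 8.

8


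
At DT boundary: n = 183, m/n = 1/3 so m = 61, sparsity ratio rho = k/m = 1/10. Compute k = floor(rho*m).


m = 1/3*183 = 61.
rho = 1/10.
rho*m = 1/10*61 = 6.1.
k = floor(6.1) = 6.

6


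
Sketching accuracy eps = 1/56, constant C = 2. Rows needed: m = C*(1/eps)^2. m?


1/eps = 56.
(1/eps)^2 = 3136.
m = 2*3136 = 6272.

6272


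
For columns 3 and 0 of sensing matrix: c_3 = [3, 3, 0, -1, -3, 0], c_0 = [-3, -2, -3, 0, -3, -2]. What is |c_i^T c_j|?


Inner product: 3*-3 + 3*-2 + 0*-3 + -1*0 + -3*-3 + 0*-2
Products: [-9, -6, 0, 0, 9, 0]
Sum = -6.
|dot| = 6.

6


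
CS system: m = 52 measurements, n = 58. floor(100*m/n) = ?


100*m/n = 100*52/58 ≈ 89.6552.
floor = 89.

89


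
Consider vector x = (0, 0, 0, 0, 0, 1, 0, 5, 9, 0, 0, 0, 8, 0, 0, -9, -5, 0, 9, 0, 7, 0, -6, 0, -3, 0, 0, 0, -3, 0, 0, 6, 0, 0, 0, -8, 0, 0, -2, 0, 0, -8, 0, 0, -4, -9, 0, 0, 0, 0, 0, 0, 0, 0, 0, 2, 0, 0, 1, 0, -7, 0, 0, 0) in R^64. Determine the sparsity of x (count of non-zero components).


Non-zero positions: [5, 7, 8, 12, 15, 16, 18, 20, 22, 24, 28, 31, 35, 38, 41, 44, 45, 55, 58, 60].
Sparsity = 20.

20


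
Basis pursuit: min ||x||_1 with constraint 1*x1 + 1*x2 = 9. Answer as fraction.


Axis intercepts:
  x1 = 9, x2 = 0: L1 = 9
  x1 = 0, x2 = 9: L1 = 9
x* = (9, 0)
||x*||_1 = 9.

9


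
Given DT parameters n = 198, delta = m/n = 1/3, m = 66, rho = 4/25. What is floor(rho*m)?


m = 1/3*198 = 66.
rho = 4/25.
rho*m = 4/25*66 = 10.56.
k = floor(10.56) = 10.

10


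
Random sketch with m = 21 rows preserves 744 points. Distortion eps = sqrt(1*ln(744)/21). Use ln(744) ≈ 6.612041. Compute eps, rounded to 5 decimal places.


ln(744) ≈ 6.612041.
1*ln(N)/m ≈ 1*6.612041/21 ≈ 0.3148591.
eps = sqrt(0.3148591) ≈ 0.5611231 ≈ 0.56112.

0.56112


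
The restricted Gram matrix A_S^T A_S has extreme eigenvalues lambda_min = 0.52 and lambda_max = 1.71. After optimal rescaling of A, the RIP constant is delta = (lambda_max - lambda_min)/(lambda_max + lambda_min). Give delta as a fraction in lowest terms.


lambda_max - lambda_min = 1.71 - 0.52 = 1.19.
lambda_max + lambda_min = 1.71 + 0.52 = 2.23.
delta = 1.19/2.23 = 119/223.

119/223


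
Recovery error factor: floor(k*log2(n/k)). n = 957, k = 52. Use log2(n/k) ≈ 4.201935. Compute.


log2(n/k) = log2(957/52) ≈ 4.201935.
k*log2(n/k) ≈ 52*4.201935 = 218.50062.
floor(218.50062) = 218.

218


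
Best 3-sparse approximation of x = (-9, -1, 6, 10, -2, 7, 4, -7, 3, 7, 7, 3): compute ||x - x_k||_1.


Sorted |x_i| descending: [10, 9, 7, 7, 7, 7, 6, 4, 3, 3, 2, 1]
Keep top 3: [10, 9, 7]
Tail entries: [7, 7, 7, 6, 4, 3, 3, 2, 1]
L1 error = sum of tail = 40.

40


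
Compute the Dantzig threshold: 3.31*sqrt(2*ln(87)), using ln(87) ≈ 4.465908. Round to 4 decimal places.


ln(87) ≈ 4.465908.
2*ln(n) ≈ 8.931816.
sqrt(2*ln(n)) ≈ sqrt(8.931816) ≈ 2.988614.
threshold ≈ 3.31*2.988614 = 9.89231234 ≈ 9.8923.

9.8923


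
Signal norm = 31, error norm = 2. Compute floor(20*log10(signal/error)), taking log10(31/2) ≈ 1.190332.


||x||/||e|| = 31/2.
log10(31/2) ≈ 1.190332.
20*log10(||x||/||e||) ≈ 20*1.190332 = 23.80664.
floor(23.80664) = 23.

23


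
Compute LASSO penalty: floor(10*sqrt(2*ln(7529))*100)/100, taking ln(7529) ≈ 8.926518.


ln(7529) ≈ 8.926518.
2*ln(n) ≈ 17.853036.
sqrt(2*ln(n)) ≈ sqrt(17.853036) ≈ 4.225285.
lambda ≈ 10*4.225285 = 42.25285.
floor(lambda*100)/100 = 42.25.

42.25


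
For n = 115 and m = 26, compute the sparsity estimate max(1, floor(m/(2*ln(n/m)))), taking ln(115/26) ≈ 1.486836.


n/m = 115/26.
ln(n/m) ≈ 1.486836.
2*ln(n/m) ≈ 2.973672.
m/(2*ln(n/m)) ≈ 26/2.973672 ≈ 8.7434.
floor = 8.
k_max = max(1, 8) = 8.

8


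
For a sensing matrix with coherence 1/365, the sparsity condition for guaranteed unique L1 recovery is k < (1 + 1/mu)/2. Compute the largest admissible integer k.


1/mu = 365.
1 + 1/mu = 366.
(1 + 1/mu)/2 = 183 is an integer and the inequality is strict, so k_max = 183 - 1 = 182.

182


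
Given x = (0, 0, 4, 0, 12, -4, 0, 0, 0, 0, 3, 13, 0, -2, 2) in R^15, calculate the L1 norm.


Non-zero entries: [(2, 4), (4, 12), (5, -4), (10, 3), (11, 13), (13, -2), (14, 2)]
Absolute values: [4, 12, 4, 3, 13, 2, 2]
||x||_1 = sum = 40.

40


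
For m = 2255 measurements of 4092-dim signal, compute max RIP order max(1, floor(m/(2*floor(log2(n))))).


floor(log2(4092)) = 11.
2*11 = 22.
m/(2*floor(log2(n))) = 2255/22 ≈ 102.5.
floor = 102.
k = max(1, 102) = 102.

102


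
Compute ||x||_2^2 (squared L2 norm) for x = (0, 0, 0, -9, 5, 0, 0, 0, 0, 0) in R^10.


Non-zero entries: [(3, -9), (4, 5)]
Squares: [81, 25]
||x||_2^2 = sum = 106.

106


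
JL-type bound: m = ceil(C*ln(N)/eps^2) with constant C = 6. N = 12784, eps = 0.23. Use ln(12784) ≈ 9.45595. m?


ln(12784) ≈ 9.45595.
eps^2 = 0.23^2 = 0.0529.
C*ln(N)/eps^2 ≈ 6*9.45595/0.0529 ≈ 1072.5085.
m = ceil(1072.5085) = 1073.

1073


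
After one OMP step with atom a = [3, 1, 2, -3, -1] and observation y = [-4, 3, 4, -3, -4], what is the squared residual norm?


a^T a = 24.
a^T y = 12.
coeff = 12/24 = 1/2.
||r||^2 = 60.

60


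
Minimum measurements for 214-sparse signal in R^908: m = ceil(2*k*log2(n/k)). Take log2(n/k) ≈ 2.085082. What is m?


log2(n/k) = log2(908/214) ≈ 2.085082.
2*k*log2(n/k) ≈ 2*214*2.085082 = 892.415096.
m = ceil(892.415096) = 893.

893


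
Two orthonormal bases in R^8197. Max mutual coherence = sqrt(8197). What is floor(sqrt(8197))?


90^2 = 8100 <= 8197 < 8281 = 91^2, so 90 <= sqrt(8197) < 91.
floor(sqrt(8197)) = 90.

90


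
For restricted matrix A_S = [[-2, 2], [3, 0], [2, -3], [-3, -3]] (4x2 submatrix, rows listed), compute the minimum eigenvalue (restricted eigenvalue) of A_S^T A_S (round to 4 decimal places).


A_S^T A_S = [[26, -1], [-1, 22]].
trace = 48.
det = 571.
disc = trace^2 - 4*det = 2304 - 4*571 = 20.
sqrt(20) ≈ 4.472136.
lam_min = (48 - sqrt(20))/2 ≈ (48 - 4.472136)/2 = 21.763932 ≈ 21.7639.

21.7639


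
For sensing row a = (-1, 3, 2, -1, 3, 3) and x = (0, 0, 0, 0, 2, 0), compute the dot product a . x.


Non-zero terms: ['3*2']
Products: [6]
y = sum = 6.

6


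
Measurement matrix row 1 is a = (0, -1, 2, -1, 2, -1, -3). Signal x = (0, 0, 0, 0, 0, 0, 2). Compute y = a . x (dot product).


Non-zero terms: ['-3*2']
Products: [-6]
y = sum = -6.

-6


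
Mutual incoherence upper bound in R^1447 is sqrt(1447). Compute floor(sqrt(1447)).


38^2 = 1444 <= 1447 < 1521 = 39^2, so 38 <= sqrt(1447) < 39.
floor(sqrt(1447)) = 38.

38


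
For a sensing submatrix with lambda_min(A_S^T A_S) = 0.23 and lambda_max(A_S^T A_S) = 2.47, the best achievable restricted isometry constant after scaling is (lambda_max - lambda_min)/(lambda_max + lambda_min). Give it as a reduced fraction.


lambda_max - lambda_min = 2.47 - 0.23 = 2.24.
lambda_max + lambda_min = 2.47 + 0.23 = 2.70.
delta = 2.24/2.70 = 224/270 = 112/135.

112/135


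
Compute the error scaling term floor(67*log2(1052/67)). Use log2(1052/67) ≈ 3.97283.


log2(n/k) = log2(1052/67) ≈ 3.97283.
k*log2(n/k) ≈ 67*3.97283 = 266.17961.
floor(266.17961) = 266.

266


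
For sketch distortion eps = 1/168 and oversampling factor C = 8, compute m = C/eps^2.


1/eps = 168.
(1/eps)^2 = 28224.
m = 8*28224 = 225792.

225792


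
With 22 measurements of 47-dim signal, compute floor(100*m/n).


100*m/n = 100*22/47 ≈ 46.8085.
floor = 46.

46


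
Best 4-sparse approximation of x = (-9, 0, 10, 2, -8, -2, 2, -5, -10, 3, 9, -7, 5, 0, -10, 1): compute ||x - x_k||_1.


Sorted |x_i| descending: [10, 10, 10, 9, 9, 8, 7, 5, 5, 3, 2, 2, 2, 1, 0, 0]
Keep top 4: [10, 10, 10, 9]
Tail entries: [9, 8, 7, 5, 5, 3, 2, 2, 2, 1, 0, 0]
L1 error = sum of tail = 44.

44


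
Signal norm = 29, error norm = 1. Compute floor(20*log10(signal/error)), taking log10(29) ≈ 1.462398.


||x||/||e|| = 29/1 = 29.
log10(29) ≈ 1.462398.
20*log10(||x||/||e||) ≈ 20*1.462398 = 29.24796.
floor(29.24796) = 29.

29


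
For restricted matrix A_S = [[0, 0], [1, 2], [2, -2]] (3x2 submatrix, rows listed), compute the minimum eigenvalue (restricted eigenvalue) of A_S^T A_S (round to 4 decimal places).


A_S^T A_S = [[5, -2], [-2, 8]].
trace = 13.
det = 36.
disc = trace^2 - 4*det = 169 - 4*36 = 25.
sqrt(25) = 5.
lam_min = (13 - 5)/2 = 4 = 4.0000.

4.0000


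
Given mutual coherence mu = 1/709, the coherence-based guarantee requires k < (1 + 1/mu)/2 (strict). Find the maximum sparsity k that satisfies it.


1/mu = 709.
1 + 1/mu = 710.
(1 + 1/mu)/2 = 355 is an integer and the inequality is strict, so k_max = 355 - 1 = 354.

354


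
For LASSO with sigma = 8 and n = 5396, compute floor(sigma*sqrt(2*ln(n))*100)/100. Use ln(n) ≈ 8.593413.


ln(5396) ≈ 8.593413.
2*ln(n) ≈ 17.186826.
sqrt(2*ln(n)) ≈ sqrt(17.186826) ≈ 4.1457.
lambda ≈ 8*4.1457 = 33.1656.
floor(lambda*100)/100 = 33.16.

33.16


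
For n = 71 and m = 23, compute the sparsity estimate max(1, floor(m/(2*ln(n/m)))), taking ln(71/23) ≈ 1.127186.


n/m = 71/23.
ln(n/m) ≈ 1.127186.
2*ln(n/m) ≈ 2.254372.
m/(2*ln(n/m)) ≈ 23/2.254372 ≈ 10.2024.
floor = 10.
k_max = max(1, 10) = 10.

10


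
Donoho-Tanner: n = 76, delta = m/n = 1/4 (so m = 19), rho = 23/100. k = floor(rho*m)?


m = 1/4*76 = 19.
rho = 23/100.
rho*m = 23/100*19 = 4.37.
k = floor(4.37) = 4.

4


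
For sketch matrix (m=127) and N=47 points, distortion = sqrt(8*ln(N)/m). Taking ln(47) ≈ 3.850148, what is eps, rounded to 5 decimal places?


ln(47) ≈ 3.850148.
8*ln(N)/m ≈ 8*3.850148/127 ≈ 0.24252901.
eps = sqrt(0.24252901) ≈ 0.4924723 ≈ 0.49247.

0.49247


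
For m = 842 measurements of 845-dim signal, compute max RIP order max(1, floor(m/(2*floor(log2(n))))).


floor(log2(845)) = 9.
2*9 = 18.
m/(2*floor(log2(n))) = 842/18 ≈ 46.7778.
floor = 46.
k = max(1, 46) = 46.

46


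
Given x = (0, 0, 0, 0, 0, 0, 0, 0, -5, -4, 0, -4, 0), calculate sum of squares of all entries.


Non-zero entries: [(8, -5), (9, -4), (11, -4)]
Squares: [25, 16, 16]
||x||_2^2 = sum = 57.

57


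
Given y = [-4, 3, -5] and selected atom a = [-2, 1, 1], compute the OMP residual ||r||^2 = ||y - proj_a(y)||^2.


a^T a = 6.
a^T y = 6.
coeff = 6/6 = 1.
||r||^2 = 44.

44


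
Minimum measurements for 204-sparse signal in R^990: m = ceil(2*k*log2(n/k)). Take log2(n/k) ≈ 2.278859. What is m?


log2(n/k) = log2(990/204) ≈ 2.278859.
2*k*log2(n/k) ≈ 2*204*2.278859 = 929.774472.
m = ceil(929.774472) = 930.

930
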